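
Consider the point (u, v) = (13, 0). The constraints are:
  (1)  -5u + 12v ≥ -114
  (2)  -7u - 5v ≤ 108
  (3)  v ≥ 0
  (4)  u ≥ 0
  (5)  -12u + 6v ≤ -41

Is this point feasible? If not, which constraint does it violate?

(1): -65 ≥ -114 ✓
(2): -91 ≤ 108 ✓
(3): 0 ≥ 0 ✓
(4): 13 ≥ 0 ✓
(5): -156 ≤ -41 ✓

feasible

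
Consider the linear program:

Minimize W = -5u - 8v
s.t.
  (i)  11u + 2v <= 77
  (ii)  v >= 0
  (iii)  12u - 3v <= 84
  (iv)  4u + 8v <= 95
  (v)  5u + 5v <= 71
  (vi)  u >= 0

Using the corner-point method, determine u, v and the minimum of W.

u = 93/20, v = 191/20, minimum W = -1993/20

Feasible corners and W = -5u - 8v:
  (7, 0) → W = -35
  (27/5, 44/5) → W = -487/5
  (0, 0) → W = 0
  (93/20, 191/20) → W = -1993/20
  (0, 95/8) → W = -95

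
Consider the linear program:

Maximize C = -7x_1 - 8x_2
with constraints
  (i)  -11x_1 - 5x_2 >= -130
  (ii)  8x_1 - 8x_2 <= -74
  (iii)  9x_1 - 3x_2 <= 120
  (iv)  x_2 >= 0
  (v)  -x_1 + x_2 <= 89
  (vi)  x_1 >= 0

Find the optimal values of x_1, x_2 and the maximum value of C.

Feasible corners and C = -7x_1 - 8x_2:
  (335/64, 927/64) → C = -9761/64
  (0, 26) → C = -208
  (0, 37/4) → C = -74

At the optimal vertex, 8x_1 - 8x_2 = -74 and x_1 = 0.
Solving simultaneously gives x_1 = 0, x_2 = 37/4.

x_1 = 0, x_2 = 37/4, maximum C = -74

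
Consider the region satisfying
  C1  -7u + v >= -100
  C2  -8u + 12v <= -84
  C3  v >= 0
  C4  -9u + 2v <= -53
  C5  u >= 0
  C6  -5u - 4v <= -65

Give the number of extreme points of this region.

4

Intersecting each pair of boundary lines and keeping only the points that satisfy every inequality leaves:
  (279/19, 53/19)
  (100/7, 0)
  (279/23, 25/23)
  (13, 0)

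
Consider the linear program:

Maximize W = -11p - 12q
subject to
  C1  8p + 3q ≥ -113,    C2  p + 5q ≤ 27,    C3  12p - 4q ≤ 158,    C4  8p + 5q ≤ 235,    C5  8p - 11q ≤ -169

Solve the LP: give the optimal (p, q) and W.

p = -125/8, q = 4, maximum W = 991/8

The optimum lies where 8p + 3q = -113 and 8p - 11q = -169.
Solving simultaneously gives p = -125/8, q = 4.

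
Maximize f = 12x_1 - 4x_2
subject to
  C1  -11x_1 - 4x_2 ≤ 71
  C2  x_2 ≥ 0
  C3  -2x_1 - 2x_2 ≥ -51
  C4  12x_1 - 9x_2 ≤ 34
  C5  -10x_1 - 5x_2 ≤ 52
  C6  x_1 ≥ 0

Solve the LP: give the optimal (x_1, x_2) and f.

Corner points and f = 12x_1 - 4x_2:
  (17/6, 0) → f = 34
  (0, 0) → f = 0
  (527/42, 272/21) → f = 2074/21
  (0, 51/2) → f = -102

x_1 = 527/42, x_2 = 272/21, maximum f = 2074/21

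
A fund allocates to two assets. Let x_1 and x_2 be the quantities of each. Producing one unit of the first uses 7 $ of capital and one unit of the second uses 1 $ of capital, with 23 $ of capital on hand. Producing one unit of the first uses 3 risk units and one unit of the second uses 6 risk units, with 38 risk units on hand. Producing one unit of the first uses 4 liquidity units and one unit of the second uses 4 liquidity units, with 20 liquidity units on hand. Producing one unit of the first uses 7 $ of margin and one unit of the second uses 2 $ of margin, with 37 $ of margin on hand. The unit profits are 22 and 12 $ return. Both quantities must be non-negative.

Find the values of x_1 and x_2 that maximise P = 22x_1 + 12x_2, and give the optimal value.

x_1 = 3, x_2 = 2, maximum P = 90

Feasible corners and P = 22x_1 + 12x_2:
  (0, 0) → P = 0
  (0, 5) → P = 60
  (23/7, 0) → P = 506/7
  (3, 2) → P = 90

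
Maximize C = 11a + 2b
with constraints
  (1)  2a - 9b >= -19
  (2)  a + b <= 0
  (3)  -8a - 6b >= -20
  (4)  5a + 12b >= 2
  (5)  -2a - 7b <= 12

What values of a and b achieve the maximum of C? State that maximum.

a = -2/7, b = 2/7, maximum C = -18/7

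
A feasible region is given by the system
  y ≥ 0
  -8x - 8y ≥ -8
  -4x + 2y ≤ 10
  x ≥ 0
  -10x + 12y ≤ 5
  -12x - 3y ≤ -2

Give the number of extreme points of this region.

4

Of the 15 pairwise boundary intersections, those satisfying every inequality are:
  (1, 0)
  (1/6, 0)
  (7/22, 15/22)
  (3/58, 40/87)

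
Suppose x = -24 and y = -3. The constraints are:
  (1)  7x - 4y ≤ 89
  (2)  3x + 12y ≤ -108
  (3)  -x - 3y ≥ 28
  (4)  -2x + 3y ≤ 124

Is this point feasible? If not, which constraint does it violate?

feasible

(1): -156 ≤ 89 ✓
(2): -108 ≤ -108 ✓
(3): 33 ≥ 28 ✓
(4): 39 ≤ 124 ✓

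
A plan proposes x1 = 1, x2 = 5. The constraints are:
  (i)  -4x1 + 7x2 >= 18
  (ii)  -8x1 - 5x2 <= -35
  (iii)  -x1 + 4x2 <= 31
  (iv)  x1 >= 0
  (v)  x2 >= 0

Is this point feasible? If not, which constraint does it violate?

not feasible — violates (ii)

Constraint (ii): -8x1 - 5x2 = -33, which is not ≤ -35. All other constraints are satisfied.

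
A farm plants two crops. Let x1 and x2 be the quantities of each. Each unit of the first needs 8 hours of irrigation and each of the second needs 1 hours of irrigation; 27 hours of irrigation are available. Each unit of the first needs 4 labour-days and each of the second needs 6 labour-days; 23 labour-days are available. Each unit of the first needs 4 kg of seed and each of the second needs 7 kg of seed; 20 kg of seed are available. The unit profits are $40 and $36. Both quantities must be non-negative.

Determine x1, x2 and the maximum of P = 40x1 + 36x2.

x1 = 13/4, x2 = 1, maximum P = 166

The optimum lies where 8x1 + x2 = 27 and 4x1 + 7x2 = 20.
Solving simultaneously gives x1 = 13/4, x2 = 1.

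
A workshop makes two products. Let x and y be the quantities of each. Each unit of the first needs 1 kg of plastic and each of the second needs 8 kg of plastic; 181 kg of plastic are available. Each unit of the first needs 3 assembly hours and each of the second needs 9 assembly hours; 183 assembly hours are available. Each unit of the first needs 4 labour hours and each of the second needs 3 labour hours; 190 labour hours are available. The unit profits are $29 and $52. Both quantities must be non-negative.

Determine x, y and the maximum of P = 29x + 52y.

x = 43, y = 6, maximum P = 1559

Vertices and P = 29x + 52y:
  (0, 0) → P = 0
  (0, 61/3) → P = 3172/3
  (95/2, 0) → P = 2755/2
  (43, 6) → P = 1559

The optimum lies where 3x + 9y = 183 and 4x + 3y = 190.
Solving simultaneously gives x = 43, y = 6.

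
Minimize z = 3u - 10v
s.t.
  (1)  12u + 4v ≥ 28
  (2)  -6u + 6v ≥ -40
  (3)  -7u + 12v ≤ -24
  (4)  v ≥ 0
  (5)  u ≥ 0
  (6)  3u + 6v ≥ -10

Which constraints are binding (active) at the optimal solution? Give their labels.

(2) and (3)

Corner points and z = 3u - 10v:
  (56/5, 68/15) → z = -176/15
  (20/3, 0) → z = 20
  (24/7, 0) → z = 72/7

The minimum is at (56/5, 68/15). Substituting into each constraint, equality holds for (2) and (3); the remaining constraints have slack.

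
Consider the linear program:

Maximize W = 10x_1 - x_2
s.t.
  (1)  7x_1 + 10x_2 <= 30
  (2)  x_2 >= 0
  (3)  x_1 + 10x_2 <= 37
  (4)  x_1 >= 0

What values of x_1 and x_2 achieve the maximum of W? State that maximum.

Corner points and W = 10x_1 - x_2:
  (30/7, 0) → W = 300/7
  (0, 3) → W = -3
  (0, 0) → W = 0

The binding constraints are 7x_1 + 10x_2 = 30 and x_2 = 0.
Solving simultaneously gives x_1 = 30/7, x_2 = 0.

x_1 = 30/7, x_2 = 0, maximum W = 300/7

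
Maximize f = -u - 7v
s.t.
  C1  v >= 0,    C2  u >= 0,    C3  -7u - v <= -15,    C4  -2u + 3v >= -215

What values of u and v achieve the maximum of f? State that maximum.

The feasible region is unbounded (it extends along (0, 1), (3, 2)), but f strictly decreases along every unbounded feasible direction, so there is no improving ray and the maximum is attained at a vertex.

u = 15/7, v = 0, maximum f = -15/7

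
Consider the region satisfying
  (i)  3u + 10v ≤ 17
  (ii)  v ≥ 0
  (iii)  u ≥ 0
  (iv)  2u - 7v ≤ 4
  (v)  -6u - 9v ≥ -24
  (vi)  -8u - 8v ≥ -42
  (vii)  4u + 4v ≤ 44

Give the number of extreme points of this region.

Pairwise boundary intersections that survive every other constraint:
  (0, 17/10)
  (29/11, 10/11)
  (0, 0)
  (2, 0)
  (17/5, 2/5)

5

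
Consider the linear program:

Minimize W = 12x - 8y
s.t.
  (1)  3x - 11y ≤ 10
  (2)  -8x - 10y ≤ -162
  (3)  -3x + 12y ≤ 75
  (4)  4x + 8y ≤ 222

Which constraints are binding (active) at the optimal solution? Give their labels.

Vertices and W = 12x - 8y:
  (941/59, 203/59) → W = 9668/59
  (1261/34, 313/34) → W = 6314/17
  (199/21, 181/21) → W = 940/21
  (86/3, 161/12) → W = 710/3

The minimum is at (199/21, 181/21). Substituting into each constraint, equality holds for (2) and (3); the remaining constraints have slack.

(2) and (3)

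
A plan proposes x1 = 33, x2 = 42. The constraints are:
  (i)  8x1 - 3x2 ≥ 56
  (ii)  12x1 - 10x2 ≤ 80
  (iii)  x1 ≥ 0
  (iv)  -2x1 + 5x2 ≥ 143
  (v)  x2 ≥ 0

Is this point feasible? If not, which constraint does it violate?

(i): 138 ≥ 56 ✓
(ii): -24 ≤ 80 ✓
(iii): 33 ≥ 0 ✓
(iv): 144 ≥ 143 ✓
(v): 42 ≥ 0 ✓

feasible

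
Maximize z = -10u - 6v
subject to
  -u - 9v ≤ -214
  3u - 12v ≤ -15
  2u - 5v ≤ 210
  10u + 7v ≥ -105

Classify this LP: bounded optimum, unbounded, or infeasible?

From the feasible point (811/13, 219/13), moving in the direction (-7, 10) keeps every constraint satisfied while z increases without bound.

unbounded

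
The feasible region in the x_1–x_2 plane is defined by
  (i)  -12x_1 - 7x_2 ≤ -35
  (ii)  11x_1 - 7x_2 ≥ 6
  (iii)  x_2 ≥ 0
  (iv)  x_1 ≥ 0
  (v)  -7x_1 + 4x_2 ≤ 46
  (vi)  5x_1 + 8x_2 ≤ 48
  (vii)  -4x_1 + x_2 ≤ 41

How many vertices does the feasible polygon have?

Pairwise boundary intersections that survive every other constraint:
  (41/23, 313/161)
  (35/12, 0)
  (128/41, 166/41)
  (48/5, 0)

4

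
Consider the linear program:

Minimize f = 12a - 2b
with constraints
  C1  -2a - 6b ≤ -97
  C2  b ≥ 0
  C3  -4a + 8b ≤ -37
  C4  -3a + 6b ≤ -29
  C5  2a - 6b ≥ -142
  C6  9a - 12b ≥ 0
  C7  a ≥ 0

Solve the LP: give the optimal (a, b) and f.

a = 126/5, b = 233/30, minimum f = 4303/15

The feasible region is unbounded (it extends along (3, 1), (1, 0)), but f strictly increases along every unbounded feasible direction, so there is no improving ray and the minimum is attained at a vertex.

The binding constraints are -2a - 6b = -97 and -3a + 6b = -29.
Solving simultaneously gives a = 126/5, b = 233/30.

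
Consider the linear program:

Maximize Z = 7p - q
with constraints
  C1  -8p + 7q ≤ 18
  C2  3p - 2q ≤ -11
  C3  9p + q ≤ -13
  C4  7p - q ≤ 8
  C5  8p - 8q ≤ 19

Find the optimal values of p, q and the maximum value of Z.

Corner points and Z = 7p - q:
  (-41/5, -34/5) → Z = -253/5
  (-277/8, -37) → Z = -1643/8
  (-63/4, -145/8) → Z = -737/8

p = -41/5, q = -34/5, maximum Z = -253/5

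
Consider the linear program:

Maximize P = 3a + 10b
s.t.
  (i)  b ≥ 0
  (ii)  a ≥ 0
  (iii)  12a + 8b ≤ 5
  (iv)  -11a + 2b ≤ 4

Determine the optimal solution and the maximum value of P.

Extreme points and P = 3a + 10b:
  (0, 0) → P = 0
  (5/12, 0) → P = 5/4
  (0, 5/8) → P = 25/4

a = 0, b = 5/8, maximum P = 25/4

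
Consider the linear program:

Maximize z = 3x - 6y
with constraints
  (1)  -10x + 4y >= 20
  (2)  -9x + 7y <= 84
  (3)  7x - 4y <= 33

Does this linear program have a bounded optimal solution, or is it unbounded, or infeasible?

unbounded

From the feasible point (98/17, 330/17), moving in the direction (-7, -9) keeps every constraint satisfied while z increases without bound.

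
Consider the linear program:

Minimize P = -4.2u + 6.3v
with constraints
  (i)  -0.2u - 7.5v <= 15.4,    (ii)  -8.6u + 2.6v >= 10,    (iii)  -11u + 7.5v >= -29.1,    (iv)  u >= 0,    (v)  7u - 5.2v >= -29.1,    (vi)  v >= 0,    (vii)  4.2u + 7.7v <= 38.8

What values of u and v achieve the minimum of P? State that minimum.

Vertices and P = -4.2u + 6.3v:
  (0, 50/13) → P = 315/13
  (1194/3857, 18784/3857) → P = 80946/2755
  (0, 388/77) → P = 1746/55

u = 0, v = 50/13, minimum P = 315/13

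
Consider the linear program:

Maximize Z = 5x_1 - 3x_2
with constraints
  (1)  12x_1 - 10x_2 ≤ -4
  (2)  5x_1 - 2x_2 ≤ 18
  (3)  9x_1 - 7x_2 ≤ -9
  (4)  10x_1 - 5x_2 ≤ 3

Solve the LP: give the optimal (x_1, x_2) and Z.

x_1 = 66/25, x_2 = 117/25, maximum Z = -21/25

Vertices and Z = 5x_1 - 3x_2:
  (-31/3, -12) → Z = -47/3
  (84/5, 33) → Z = -15
  (66/25, 117/25) → Z = -21/25
The feasible region is unbounded (it extends along (-5, -6), (2, 5)), but Z strictly decreases along every unbounded feasible direction, so there is no improving ray and the maximum is attained at a vertex.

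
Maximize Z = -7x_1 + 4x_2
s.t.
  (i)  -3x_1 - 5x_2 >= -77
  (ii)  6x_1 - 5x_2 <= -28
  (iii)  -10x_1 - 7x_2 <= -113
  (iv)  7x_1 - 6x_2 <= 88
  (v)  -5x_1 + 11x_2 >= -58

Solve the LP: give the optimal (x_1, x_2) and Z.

x_1 = 26/29, x_2 = 431/29, maximum Z = 1542/29

Extreme points and Z = -7x_1 + 4x_2:
  (49/9, 182/15) → Z = 469/45
  (26/29, 431/29) → Z = 1542/29
  (369/92, 479/46) → Z = 1249/92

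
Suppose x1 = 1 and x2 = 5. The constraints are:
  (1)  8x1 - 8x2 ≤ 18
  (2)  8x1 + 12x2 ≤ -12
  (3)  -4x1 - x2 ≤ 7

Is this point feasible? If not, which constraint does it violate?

Constraint (2): 8x1 + 12x2 = 68, which is not ≤ -12. All other constraints are satisfied.

not feasible — violates (2)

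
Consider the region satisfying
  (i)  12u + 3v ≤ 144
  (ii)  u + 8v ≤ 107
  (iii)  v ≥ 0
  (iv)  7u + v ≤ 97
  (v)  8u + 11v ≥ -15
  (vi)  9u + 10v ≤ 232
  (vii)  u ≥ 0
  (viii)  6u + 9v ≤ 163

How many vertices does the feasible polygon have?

Of the 28 pairwise boundary intersections, those satisfying every inequality are:
  (12, 0)
  (269/30, 182/15)
  (0, 107/8)
  (341/39, 479/39)
  (0, 0)

5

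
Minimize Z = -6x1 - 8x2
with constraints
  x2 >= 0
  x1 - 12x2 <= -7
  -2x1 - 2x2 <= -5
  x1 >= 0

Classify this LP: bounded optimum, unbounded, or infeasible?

unbounded

From the feasible point (23/13, 19/26), moving in the direction (0, 1) keeps every constraint satisfied while Z decreases without bound.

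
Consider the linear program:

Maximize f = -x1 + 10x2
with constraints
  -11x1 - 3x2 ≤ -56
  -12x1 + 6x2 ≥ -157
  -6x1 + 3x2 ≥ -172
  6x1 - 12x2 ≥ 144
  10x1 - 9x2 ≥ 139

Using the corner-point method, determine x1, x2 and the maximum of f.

x1 = 85/9, x2 = -131/18, maximum f = -740/9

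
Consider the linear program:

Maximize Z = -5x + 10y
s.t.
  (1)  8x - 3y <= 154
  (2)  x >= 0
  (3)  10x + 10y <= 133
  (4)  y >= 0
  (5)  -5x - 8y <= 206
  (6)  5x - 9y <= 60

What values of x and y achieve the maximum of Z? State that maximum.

x = 0, y = 133/10, maximum Z = 133

Vertices and Z = -5x + 10y:
  (0, 133/10) → Z = 133
  (0, 0) → Z = 0
  (1797/140, 13/28) → Z = -1667/28
  (12, 0) → Z = -60

The optimum lies where x = 0 and 10x + 10y = 133.
Solving simultaneously gives x = 0, y = 133/10.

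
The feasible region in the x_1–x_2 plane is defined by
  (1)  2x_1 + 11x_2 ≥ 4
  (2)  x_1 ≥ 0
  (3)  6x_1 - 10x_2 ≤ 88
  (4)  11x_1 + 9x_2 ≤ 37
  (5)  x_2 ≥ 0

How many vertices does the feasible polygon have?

Pairwise boundary intersections that survive every other constraint:
  (0, 4/11)
  (2, 0)
  (0, 37/9)
  (37/11, 0)

4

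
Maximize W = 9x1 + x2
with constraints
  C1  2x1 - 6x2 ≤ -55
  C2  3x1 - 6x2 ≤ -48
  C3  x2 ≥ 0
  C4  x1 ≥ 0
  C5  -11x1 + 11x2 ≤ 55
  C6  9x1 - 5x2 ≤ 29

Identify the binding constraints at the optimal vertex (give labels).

Feasible corners and W = 9x1 + x2:
  (7, 23/2) → W = 149/2
  (25/4, 45/4) → W = 135/2
  (138/13, 173/13) → W = 1415/13
  (27/2, 37/2) → W = 140

The maximum is at (27/2, 37/2). Substituting into each constraint, equality holds for C5 and C6; the remaining constraints have slack.

C5 and C6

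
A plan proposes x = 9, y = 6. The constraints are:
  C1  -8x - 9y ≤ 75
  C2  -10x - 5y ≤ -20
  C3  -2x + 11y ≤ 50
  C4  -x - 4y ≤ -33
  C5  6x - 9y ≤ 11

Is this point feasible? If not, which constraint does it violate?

feasible

C1: -126 ≤ 75 ✓
C2: -120 ≤ -20 ✓
C3: 48 ≤ 50 ✓
C4: -33 ≤ -33 ✓
C5: 0 ≤ 11 ✓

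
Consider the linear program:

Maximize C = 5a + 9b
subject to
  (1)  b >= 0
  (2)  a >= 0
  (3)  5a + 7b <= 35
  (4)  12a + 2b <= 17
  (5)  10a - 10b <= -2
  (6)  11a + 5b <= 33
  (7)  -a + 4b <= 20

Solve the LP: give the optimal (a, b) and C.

Vertices and C = 5a + 9b:
  (0, 5) → C = 45
  (0, 1/5) → C = 9/5
  (49/74, 335/74) → C = 1630/37
  (83/70, 97/70) → C = 92/5

a = 0, b = 5, maximum C = 45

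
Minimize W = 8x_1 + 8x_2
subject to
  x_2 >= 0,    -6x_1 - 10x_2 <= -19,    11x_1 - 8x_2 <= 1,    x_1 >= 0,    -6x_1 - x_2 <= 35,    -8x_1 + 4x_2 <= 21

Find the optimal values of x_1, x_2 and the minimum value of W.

Vertices and W = 8x_1 + 8x_2:
  (81/79, 203/158) → W = 1460/79
  (0, 19/10) → W = 76/5
  (0, 21/4) → W = 42
The feasible region is unbounded (it extends along (1, 2), (8, 11)), but W strictly increases along every unbounded feasible direction, so there is no improving ray and the minimum is attained at a vertex.

The optimum lies where -6x_1 - 10x_2 = -19 and x_1 = 0.
Solving simultaneously gives x_1 = 0, x_2 = 19/10.

x_1 = 0, x_2 = 19/10, minimum W = 76/5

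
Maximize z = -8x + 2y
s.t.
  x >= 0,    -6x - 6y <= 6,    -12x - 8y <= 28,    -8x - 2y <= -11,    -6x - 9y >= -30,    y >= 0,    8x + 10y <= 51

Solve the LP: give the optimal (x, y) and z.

Feasible corners and z = -8x + 2y:
  (13/20, 29/10) → z = 3/5
  (11/8, 0) → z = -11
  (5, 0) → z = -40

The optimum lies where -8x - 2y = -11 and -6x - 9y = -30.
Solving simultaneously gives x = 13/20, y = 29/10.

x = 13/20, y = 29/10, maximum z = 3/5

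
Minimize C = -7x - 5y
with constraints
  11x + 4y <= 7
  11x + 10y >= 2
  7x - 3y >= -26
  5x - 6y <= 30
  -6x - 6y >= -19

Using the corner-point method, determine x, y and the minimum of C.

Vertices and C = -7x - 5y:
  (31/33, -5/6) → C = -53/22
  (-17/21, 167/42) → C = -199/14
  (-254/103, 300/103) → C = 278/103
  (-33/20, 289/60) → C = -188/15

x = -17/21, y = 167/42, minimum C = -199/14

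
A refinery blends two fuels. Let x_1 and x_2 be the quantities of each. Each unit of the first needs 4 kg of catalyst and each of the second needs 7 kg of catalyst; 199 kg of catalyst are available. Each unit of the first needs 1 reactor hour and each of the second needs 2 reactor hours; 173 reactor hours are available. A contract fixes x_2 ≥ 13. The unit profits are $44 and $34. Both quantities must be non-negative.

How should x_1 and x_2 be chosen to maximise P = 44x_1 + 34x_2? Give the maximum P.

Corner points and P = 44x_1 + 34x_2:
  (0, 199/7) → P = 6766/7
  (0, 13) → P = 442
  (27, 13) → P = 1630

The optimum lies where 4x_1 + 7x_2 = 199 and x_2 = 13.
Solving simultaneously gives x_1 = 27, x_2 = 13.

x_1 = 27, x_2 = 13, maximum P = 1630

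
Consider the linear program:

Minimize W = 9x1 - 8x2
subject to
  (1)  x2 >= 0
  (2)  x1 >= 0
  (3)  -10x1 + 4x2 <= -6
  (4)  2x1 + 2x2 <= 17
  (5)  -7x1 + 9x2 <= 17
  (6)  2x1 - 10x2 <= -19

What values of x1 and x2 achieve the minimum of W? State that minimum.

Extreme points and W = 9x1 - 8x2:
  (61/31, 106/31) → W = -299/31
  (34/23, 101/46) → W = -98/23
  (119/32, 153/32) → W = -153/32
  (11/2, 3) → W = 51/2

x1 = 61/31, x2 = 106/31, minimum W = -299/31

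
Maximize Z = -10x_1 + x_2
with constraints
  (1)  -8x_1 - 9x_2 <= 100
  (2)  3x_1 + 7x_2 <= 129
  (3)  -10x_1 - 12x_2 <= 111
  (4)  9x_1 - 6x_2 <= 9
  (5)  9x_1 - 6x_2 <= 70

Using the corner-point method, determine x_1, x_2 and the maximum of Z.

Feasible corners and Z = -10x_1 + x_2:
  (-1861/29, 1332/29) → Z = 19942/29
  (-67/2, 56/3) → Z = 1061/3
  (31/3, 14) → Z = -268/3
  (-93/28, -363/56) → Z = 1497/56

x_1 = -1861/29, x_2 = 1332/29, maximum Z = 19942/29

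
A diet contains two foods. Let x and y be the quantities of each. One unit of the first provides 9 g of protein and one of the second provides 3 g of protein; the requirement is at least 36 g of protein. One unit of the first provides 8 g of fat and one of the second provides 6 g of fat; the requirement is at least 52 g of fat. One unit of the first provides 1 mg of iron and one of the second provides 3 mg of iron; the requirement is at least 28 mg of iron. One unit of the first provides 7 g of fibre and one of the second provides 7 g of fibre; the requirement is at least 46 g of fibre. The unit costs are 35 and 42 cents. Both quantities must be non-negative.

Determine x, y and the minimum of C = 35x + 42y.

Feasible corners and C = 35x + 42y:
  (0, 12) → C = 504
  (28, 0) → C = 980
  (1, 9) → C = 413
The feasible region is unbounded (it extends along (0, 1), (1, 0)), but C strictly increases along every unbounded feasible direction, so there is no improving ray and the minimum is attained at a vertex.

x = 1, y = 9, minimum C = 413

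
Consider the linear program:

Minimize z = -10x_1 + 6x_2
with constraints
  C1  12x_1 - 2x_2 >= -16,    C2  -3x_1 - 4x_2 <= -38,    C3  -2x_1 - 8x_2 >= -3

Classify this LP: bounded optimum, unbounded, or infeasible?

From the feasible point (73/4, -67/16), moving in the direction (8, -2) keeps every constraint satisfied while z decreases without bound.

unbounded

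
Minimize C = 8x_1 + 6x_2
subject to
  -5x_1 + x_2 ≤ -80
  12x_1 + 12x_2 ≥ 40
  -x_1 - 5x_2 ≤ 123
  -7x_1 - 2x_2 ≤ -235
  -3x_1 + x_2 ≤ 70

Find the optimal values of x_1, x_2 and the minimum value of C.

Extreme points and C = 8x_1 + 6x_2:
  (395/17, 615/17) → C = 6850/17
  (75, 295) → C = 2370
  (1421/33, -1096/33) → C = 4792/33
The feasible region is unbounded (it extends along (5, -1), (1, 3)), but C strictly increases along every unbounded feasible direction, so there is no improving ray and the minimum is attained at a vertex.

The optimum lies where -x_1 - 5x_2 = 123 and -7x_1 - 2x_2 = -235.
Solving simultaneously gives x_1 = 1421/33, x_2 = -1096/33.

x_1 = 1421/33, x_2 = -1096/33, minimum C = 4792/33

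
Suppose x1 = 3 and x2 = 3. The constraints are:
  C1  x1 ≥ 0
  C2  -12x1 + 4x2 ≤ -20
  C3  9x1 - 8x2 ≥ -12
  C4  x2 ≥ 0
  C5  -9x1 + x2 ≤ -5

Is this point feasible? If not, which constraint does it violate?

feasible

C1: 3 ≥ 0 ✓
C2: -24 ≤ -20 ✓
C3: 3 ≥ -12 ✓
C4: 3 ≥ 0 ✓
C5: -24 ≤ -5 ✓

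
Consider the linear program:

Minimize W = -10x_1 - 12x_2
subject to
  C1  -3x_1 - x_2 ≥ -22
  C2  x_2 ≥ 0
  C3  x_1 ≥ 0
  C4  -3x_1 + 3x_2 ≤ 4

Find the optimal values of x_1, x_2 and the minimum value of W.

x_1 = 31/6, x_2 = 13/2, minimum W = -389/3

Corner points and W = -10x_1 - 12x_2:
  (22/3, 0) → W = -220/3
  (31/6, 13/2) → W = -389/3
  (0, 0) → W = 0
  (0, 4/3) → W = -16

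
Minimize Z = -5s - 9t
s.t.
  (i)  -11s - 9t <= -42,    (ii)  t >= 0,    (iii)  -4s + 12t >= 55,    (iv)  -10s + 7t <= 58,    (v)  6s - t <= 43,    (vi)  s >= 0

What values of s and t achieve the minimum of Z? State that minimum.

s = 359/32, t = 389/16, minimum Z = -8797/32

Corner points and Z = -5s - 9t:
  (3/56, 773/168) → Z = -1167/28
  (0, 14/3) → Z = -42
  (571/68, 251/34) → Z = -7373/68
  (359/32, 389/16) → Z = -8797/32
  (0, 58/7) → Z = -522/7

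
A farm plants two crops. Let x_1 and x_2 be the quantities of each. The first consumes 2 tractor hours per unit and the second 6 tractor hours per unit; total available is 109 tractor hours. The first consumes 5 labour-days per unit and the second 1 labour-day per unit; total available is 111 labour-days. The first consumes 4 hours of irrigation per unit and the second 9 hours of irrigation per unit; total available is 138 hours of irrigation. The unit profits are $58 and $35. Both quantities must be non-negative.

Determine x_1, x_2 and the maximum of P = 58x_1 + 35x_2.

x_1 = 21, x_2 = 6, maximum P = 1428

Feasible corners and P = 58x_1 + 35x_2:
  (0, 0) → P = 0
  (0, 46/3) → P = 1610/3
  (111/5, 0) → P = 6438/5
  (21, 6) → P = 1428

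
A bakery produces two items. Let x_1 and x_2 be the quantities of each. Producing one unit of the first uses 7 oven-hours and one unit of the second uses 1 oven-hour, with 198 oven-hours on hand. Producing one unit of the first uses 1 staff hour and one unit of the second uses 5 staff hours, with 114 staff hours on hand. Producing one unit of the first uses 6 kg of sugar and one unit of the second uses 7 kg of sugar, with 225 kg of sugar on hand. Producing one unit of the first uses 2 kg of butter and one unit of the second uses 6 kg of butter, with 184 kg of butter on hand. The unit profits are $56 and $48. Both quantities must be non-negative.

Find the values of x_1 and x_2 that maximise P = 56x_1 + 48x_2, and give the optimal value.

x_1 = 27, x_2 = 9, maximum P = 1944

Vertices and P = 56x_1 + 48x_2:
  (0, 0) → P = 0
  (0, 114/5) → P = 5472/5
  (198/7, 0) → P = 1584
  (27, 9) → P = 1944
  (327/23, 459/23) → P = 40344/23

The binding constraints are 7x_1 + x_2 = 198 and 6x_1 + 7x_2 = 225.
Solving simultaneously gives x_1 = 27, x_2 = 9.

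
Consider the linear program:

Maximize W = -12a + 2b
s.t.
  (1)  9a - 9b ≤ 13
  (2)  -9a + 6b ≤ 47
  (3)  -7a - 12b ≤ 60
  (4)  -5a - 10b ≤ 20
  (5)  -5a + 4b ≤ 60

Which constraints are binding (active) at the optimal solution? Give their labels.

(2) and (4)

Feasible corners and W = -12a + 2b:
  (-10/27, -49/27) → W = 22/27
  (-59/12, 11/24) → W = 719/12
  (86/3, 305/6) → W = -727/3
The feasible region is unbounded (it extends along (1, 1), (4, 5)), but W strictly decreases along every unbounded feasible direction, so there is no improving ray and the maximum is attained at a vertex.

The maximum is at (-59/12, 11/24). Substituting into each constraint, equality holds for (2) and (4); the remaining constraints have slack.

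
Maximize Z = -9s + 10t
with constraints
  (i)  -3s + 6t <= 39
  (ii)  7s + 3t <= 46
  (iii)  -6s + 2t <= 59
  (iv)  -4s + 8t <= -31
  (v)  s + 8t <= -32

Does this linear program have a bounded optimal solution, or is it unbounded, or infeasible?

Feasible corners and Z = -9s + 10t:
  (464/53, -270/53) → Z = -6876/53
  (-267/20, -211/20) → Z = 293/20
  (-1/5, -159/40) → Z = -759/20
The feasible region has finitely many vertices and no improving ray; the maximum is 293/20 at (-267/20, -211/20).

bounded optimum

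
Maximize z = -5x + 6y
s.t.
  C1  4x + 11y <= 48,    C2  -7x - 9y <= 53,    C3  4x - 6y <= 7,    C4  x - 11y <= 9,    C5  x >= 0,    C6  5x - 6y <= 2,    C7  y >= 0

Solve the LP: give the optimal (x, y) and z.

Feasible corners and z = -5x + 6y:
  (0, 48/11) → z = 288/11
  (310/79, 232/79) → z = -2
  (0, 0) → z = 0
  (2/5, 0) → z = -2

x = 0, y = 48/11, maximum z = 288/11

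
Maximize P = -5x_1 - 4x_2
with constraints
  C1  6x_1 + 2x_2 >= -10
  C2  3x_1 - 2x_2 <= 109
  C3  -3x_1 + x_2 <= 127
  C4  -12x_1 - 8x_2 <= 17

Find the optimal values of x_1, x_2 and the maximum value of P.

Feasible corners and P = -5x_1 - 4x_2:
  (-22, 61) → P = -134
  (-23/12, 3/4) → P = 79/12
  (419/24, -453/16) → P = 623/24
The feasible region is unbounded (it extends along (2, 3), (1, 3)), but P strictly decreases along every unbounded feasible direction, so there is no improving ray and the maximum is attained at a vertex.

At the optimal vertex, 3x_1 - 2x_2 = 109 and -12x_1 - 8x_2 = 17.
Solving simultaneously gives x_1 = 419/24, x_2 = -453/16.

x_1 = 419/24, x_2 = -453/16, maximum P = 623/24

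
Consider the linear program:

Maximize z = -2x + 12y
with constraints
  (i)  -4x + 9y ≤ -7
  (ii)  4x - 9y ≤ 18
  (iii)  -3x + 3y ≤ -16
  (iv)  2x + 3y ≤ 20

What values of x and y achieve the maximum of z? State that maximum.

Corner points and z = -2x + 12y:
  (6, 2/3) → z = -4
  (39/5, 22/15) → z = 2
  (36/5, 28/15) → z = 8

The optimum lies where -3x + 3y = -16 and 2x + 3y = 20.
Solving simultaneously gives x = 36/5, y = 28/15.

x = 36/5, y = 28/15, maximum z = 8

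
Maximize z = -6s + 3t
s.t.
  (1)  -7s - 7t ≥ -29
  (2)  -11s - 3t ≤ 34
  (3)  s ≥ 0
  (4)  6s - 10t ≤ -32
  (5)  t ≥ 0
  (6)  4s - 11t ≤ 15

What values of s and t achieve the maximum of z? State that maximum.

Vertices and z = -6s + 3t:
  (0, 29/7) → z = 87/7
  (33/56, 199/56) → z = 57/8
  (0, 16/5) → z = 48/5

s = 0, t = 29/7, maximum z = 87/7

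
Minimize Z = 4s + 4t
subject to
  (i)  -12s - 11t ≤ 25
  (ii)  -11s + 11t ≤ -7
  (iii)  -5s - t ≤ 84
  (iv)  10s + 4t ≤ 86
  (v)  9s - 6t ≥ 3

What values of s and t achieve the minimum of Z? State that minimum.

s = 523/31, t = -641/31, minimum Z = -472/31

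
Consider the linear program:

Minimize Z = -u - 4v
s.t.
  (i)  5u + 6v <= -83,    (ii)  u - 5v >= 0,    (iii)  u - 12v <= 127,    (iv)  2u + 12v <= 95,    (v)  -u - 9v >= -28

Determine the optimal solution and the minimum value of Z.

u = -415/31, v = -83/31, minimum Z = 747/31

Corner points and Z = -u - 4v:
  (-415/31, -83/31) → Z = 747/31
  (-39/11, -359/33) → Z = 1553/33
  (-635/7, -127/7) → Z = 1143/7

At the optimal vertex, 5u + 6v = -83 and u - 5v = 0.
Solving simultaneously gives u = -415/31, v = -83/31.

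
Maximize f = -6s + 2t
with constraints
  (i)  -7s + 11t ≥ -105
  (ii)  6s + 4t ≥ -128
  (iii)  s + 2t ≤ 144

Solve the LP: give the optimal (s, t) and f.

s = -104, t = 124, maximum f = 872

Corner points and f = -6s + 2t:
  (-494/47, -763/47) → f = 1438/47
  (1794/25, 903/25) → f = -8958/25
  (-104, 124) → f = 872

At the optimal vertex, 6s + 4t = -128 and s + 2t = 144.
Solving simultaneously gives s = -104, t = 124.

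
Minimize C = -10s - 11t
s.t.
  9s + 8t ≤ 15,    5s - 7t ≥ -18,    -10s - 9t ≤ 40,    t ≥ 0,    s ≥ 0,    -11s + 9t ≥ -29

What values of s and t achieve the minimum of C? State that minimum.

Extreme points and C = -10s - 11t:
  (5/3, 0) → C = -50/3
  (0, 15/8) → C = -165/8
  (0, 0) → C = 0

s = 0, t = 15/8, minimum C = -165/8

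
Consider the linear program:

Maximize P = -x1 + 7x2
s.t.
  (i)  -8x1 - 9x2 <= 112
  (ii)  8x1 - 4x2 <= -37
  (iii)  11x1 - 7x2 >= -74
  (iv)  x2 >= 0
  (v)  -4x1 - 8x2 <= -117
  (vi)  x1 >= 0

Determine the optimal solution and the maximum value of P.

Extreme points and P = -x1 + 7x2:
  (37/12, 185/12) → P = 629/6
  (43/20, 271/20) → P = 927/10
  (227/116, 1583/116) → P = 5427/58

x1 = 37/12, x2 = 185/12, maximum P = 629/6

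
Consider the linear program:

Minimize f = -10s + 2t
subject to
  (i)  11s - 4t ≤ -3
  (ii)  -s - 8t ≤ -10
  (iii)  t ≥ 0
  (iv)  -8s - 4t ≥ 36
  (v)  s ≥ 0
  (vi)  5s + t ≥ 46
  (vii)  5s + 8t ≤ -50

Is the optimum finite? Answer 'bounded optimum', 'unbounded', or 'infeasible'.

The boundaries 5s + t = 46 and 5s + 8t = -50 meet at (418/35, -96/7), but that point violates 11s - 4t ≤ -3. Every candidate vertex is excluded by some other constraint, so the feasible region is empty.

infeasible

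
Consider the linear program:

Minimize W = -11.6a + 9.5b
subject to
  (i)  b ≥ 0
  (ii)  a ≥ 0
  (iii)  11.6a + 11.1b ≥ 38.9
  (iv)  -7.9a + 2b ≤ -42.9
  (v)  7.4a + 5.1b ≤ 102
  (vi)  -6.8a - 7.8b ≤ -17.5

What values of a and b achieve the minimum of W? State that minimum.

a = 510/37, b = 0, minimum W = -5916/37

Vertices and W = -11.6a + 9.5b:
  (429/79, 0) → W = -24882/395
  (510/37, 0) → W = -5916/37
  (42279/5509, 48834/5509) → W = -132567/27545

The binding constraints are b = 0 and 7.4a + 5.1b = 102.
Solving simultaneously gives a = 510/37, b = 0.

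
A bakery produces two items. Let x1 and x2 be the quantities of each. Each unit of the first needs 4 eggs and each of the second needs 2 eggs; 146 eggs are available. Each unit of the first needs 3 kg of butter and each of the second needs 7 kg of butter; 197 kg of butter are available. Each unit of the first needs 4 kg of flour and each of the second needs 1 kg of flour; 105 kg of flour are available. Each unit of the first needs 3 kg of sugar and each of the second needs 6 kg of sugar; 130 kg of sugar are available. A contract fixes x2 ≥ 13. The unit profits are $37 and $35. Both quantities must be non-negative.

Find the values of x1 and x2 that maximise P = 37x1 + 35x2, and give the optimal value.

x1 = 52/3, x2 = 13, maximum P = 3289/3

Extreme points and P = 37x1 + 35x2:
  (0, 65/3) → P = 2275/3
  (0, 13) → P = 455
  (52/3, 13) → P = 3289/3

The binding constraints are 3x1 + 6x2 = 130 and x2 = 13.
Solving simultaneously gives x1 = 52/3, x2 = 13.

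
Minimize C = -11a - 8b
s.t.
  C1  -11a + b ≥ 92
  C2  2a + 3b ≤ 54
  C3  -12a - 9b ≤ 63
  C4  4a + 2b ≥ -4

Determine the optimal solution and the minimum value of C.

a = -222/35, b = 778/35, minimum C = -3782/35

Feasible corners and C = -11a - 8b:
  (-222/35, 778/35) → C = -3782/35
  (-94/13, 162/13) → C = -262/13
  (-15, 28) → C = -59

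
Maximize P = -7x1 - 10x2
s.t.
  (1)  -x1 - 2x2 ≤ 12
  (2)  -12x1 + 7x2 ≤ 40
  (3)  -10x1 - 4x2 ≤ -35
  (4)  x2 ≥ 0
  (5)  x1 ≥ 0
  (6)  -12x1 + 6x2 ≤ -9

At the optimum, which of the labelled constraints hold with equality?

(3) and (4)

Feasible corners and P = -7x1 - 10x2:
  (101/4, 49) → P = -2667/4
  (7/2, 0) → P = -49/2
  (41/18, 55/18) → P = -93/2
The feasible region is unbounded (it extends along (7, 12), (1, 0)), but P strictly decreases along every unbounded feasible direction, so there is no improving ray and the maximum is attained at a vertex.

The maximum is at (7/2, 0). Substituting into each constraint, equality holds for (3) and (4); the remaining constraints have slack.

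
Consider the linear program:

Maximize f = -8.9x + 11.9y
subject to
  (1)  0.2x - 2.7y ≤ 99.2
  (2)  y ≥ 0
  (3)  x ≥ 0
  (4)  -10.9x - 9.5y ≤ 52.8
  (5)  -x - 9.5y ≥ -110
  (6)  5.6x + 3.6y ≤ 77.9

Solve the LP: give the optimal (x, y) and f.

x = 0, y = 220/19, maximum f = 2618/19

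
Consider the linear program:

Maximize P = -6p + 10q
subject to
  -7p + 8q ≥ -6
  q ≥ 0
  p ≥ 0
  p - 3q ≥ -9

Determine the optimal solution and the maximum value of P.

p = 0, q = 3, maximum P = 30

Extreme points and P = -6p + 10q:
  (6/7, 0) → P = -36/7
  (90/13, 69/13) → P = 150/13
  (0, 0) → P = 0
  (0, 3) → P = 30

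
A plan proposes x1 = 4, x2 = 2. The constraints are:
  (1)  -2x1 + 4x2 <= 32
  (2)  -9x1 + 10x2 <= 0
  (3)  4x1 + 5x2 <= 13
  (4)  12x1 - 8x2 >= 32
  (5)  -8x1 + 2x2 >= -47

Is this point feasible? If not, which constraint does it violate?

Constraint (3): 4x1 + 5x2 = 26, which is not ≤ 13. All other constraints are satisfied.

not feasible — violates (3)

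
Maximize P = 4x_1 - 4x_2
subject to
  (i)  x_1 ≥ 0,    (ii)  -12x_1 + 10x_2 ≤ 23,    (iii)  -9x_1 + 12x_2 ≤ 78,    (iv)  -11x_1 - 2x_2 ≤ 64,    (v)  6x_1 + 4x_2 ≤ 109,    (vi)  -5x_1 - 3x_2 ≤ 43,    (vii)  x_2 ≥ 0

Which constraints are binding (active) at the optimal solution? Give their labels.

(v) and (vii)

Vertices and P = 4x_1 - 4x_2:
  (0, 23/10) → P = -46/5
  (0, 0) → P = 0
  (499/54, 241/18) → P = -448/27
  (109/6, 0) → P = 218/3

The maximum is at (109/6, 0). Substituting into each constraint, equality holds for (v) and (vii); the remaining constraints have slack.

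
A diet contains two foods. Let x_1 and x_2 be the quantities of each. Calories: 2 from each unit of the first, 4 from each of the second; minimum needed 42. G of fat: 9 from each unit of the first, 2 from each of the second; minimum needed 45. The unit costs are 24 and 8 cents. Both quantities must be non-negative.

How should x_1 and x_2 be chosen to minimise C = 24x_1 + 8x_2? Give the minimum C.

x_1 = 3, x_2 = 9, minimum C = 144

Vertices and C = 24x_1 + 8x_2:
  (0, 45/2) → C = 180
  (21, 0) → C = 504
  (3, 9) → C = 144
The feasible region is unbounded (it extends along (0, 1), (1, 0)), but C strictly increases along every unbounded feasible direction, so there is no improving ray and the minimum is attained at a vertex.

The optimum lies where 2x_1 + 4x_2 = 42 and 9x_1 + 2x_2 = 45.
Solving simultaneously gives x_1 = 3, x_2 = 9.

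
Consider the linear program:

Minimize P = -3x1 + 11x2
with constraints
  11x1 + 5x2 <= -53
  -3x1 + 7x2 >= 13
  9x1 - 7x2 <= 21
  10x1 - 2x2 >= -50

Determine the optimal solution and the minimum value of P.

x1 = -81/16, x2 = -5/16, minimum P = 47/4

At the optimal vertex, -3x1 + 7x2 = 13 and 10x1 - 2x2 = -50.
Solving simultaneously gives x1 = -81/16, x2 = -5/16.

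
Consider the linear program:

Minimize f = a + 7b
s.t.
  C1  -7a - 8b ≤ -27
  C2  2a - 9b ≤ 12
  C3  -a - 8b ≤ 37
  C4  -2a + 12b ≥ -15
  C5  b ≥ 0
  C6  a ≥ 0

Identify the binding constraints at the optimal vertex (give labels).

Corner points and f = a + 7b:
  (27/7, 0) → f = 27/7
  (0, 27/8) → f = 189/8
  (6, 0) → f = 6
The feasible region is unbounded (it extends along (0, 1), (9, 2)), but f strictly increases along every unbounded feasible direction, so there is no improving ray and the minimum is attained at a vertex.

The minimum is at (27/7, 0). Substituting into each constraint, equality holds for C1 and C5; the remaining constraints have slack.

C1 and C5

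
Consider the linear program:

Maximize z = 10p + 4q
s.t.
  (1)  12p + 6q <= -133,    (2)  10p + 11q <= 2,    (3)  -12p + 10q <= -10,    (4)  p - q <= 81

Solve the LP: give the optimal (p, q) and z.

Vertices and z = 10p + 4q:
  (-635/96, -143/16) → z = -4891/48
  (353/18, -1105/18) → z = -445/9
  (-400, -481) → z = -5924

p = 353/18, q = -1105/18, maximum z = -445/9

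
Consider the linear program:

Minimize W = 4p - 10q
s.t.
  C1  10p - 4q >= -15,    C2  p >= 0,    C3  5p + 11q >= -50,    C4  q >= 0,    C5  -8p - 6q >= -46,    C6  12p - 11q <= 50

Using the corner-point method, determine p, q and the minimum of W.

Corner points and W = 4p - 10q:
  (0, 15/4) → W = -75/2
  (47/46, 145/23) → W = -1356/23
  (0, 0) → W = 0
  (25/6, 0) → W = 50/3
  (403/80, 19/20) → W = 213/20

At the optimal vertex, 10p - 4q = -15 and -8p - 6q = -46.
Solving simultaneously gives p = 47/46, q = 145/23.

p = 47/46, q = 145/23, minimum W = -1356/23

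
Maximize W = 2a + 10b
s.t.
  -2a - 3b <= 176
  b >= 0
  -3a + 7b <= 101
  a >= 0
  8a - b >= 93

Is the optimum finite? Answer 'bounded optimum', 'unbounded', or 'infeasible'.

From the feasible point (93/8, 0), moving in the direction (7, 3) keeps every constraint satisfied while W increases without bound.

unbounded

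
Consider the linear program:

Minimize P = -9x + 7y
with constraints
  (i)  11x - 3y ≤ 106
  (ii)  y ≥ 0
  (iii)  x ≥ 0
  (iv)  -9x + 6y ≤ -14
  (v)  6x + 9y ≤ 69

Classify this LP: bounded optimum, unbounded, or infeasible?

Feasible corners and P = -9x + 7y:
  (106/11, 0) → P = -954/11
  (129/13, 41/39) → P = -3196/39
  (14/9, 0) → P = -14
  (60/13, 179/39) → P = -367/39
The feasible region has finitely many vertices and no improving ray; the minimum is -954/11 at (106/11, 0).

bounded optimum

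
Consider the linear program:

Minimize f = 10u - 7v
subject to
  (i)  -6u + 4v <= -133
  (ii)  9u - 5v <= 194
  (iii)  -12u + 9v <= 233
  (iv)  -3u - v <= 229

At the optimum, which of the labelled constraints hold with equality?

Feasible corners and f = 10u - 7v:
  (37/2, -11/2) → f = 447/2
  (-87/2, -197/2) → f = 509/2
  (-317/8, -881/8) → f = 2997/8

The minimum is at (37/2, -11/2). Substituting into each constraint, equality holds for (i) and (ii); the remaining constraints have slack.

(i) and (ii)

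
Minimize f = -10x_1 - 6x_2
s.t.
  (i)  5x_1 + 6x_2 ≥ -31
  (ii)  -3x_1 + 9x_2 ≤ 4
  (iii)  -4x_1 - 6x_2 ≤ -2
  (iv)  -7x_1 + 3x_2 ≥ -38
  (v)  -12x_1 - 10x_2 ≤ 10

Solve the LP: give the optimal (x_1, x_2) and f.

x_1 = 59/9, x_2 = 71/27, minimum f = -244/3

Corner points and f = -10x_1 - 6x_2:
  (-1/9, 11/27) → f = -4/3
  (59/9, 71/27) → f = -244/3
  (13/3, -23/9) → f = -28

The optimum lies where -3x_1 + 9x_2 = 4 and -7x_1 + 3x_2 = -38.
Solving simultaneously gives x_1 = 59/9, x_2 = 71/27.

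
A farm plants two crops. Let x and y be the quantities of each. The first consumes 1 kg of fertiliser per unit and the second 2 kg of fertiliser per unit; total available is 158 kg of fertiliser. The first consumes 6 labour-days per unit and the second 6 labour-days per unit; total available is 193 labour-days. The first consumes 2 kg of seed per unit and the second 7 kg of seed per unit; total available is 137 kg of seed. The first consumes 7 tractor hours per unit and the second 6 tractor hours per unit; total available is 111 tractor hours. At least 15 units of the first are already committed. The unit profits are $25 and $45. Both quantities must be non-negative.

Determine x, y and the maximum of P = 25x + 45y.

x = 15, y = 1, maximum P = 420

Corner points and P = 25x + 45y:
  (111/7, 0) → P = 2775/7
  (15, 0) → P = 375
  (15, 1) → P = 420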